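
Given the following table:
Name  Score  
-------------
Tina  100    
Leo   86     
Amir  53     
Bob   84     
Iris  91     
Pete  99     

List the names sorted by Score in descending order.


Sorting by Score (descending):
  Tina: 100
  Pete: 99
  Iris: 91
  Leo: 86
  Bob: 84
  Amir: 53


ANSWER: Tina, Pete, Iris, Leo, Bob, Amir


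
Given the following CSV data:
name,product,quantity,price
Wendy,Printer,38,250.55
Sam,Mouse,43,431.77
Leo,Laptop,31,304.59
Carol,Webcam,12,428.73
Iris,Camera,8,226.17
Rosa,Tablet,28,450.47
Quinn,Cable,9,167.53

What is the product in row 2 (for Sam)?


Row 2: Sam
Column 'product' = Mouse

ANSWER: Mouse


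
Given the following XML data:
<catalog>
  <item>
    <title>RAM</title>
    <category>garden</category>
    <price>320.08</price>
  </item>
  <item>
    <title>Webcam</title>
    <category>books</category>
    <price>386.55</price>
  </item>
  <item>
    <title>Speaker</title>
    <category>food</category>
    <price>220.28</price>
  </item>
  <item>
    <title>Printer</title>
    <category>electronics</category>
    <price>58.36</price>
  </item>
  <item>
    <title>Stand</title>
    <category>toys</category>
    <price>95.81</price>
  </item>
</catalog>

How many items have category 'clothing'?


Scanning <item> elements for <category>clothing</category>:
Count: 0

ANSWER: 0


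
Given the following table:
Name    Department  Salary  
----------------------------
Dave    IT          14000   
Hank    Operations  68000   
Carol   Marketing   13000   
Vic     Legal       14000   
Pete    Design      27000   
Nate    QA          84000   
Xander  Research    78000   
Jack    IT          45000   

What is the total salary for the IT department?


IT department members:
  Dave: 14000
  Jack: 45000
Total = 14000 + 45000 = 59000

ANSWER: 59000


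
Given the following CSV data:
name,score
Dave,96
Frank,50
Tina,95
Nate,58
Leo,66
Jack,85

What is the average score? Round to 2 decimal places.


Scores: 96, 50, 95, 58, 66, 85
Sum = 450
Count = 6
Average = 450 / 6 = 75.00

ANSWER: 75.00


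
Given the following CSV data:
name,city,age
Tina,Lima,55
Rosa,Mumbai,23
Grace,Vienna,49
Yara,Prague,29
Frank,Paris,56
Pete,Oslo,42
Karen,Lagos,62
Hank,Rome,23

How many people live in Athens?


Scanning city column for 'Athens':
Total matches: 0

ANSWER: 0


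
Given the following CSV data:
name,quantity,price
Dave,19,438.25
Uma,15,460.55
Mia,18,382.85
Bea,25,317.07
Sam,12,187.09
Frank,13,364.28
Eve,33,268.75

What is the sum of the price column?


Values in 'price' column:
  Row 1: 438.25
  Row 2: 460.55
  Row 3: 382.85
  Row 4: 317.07
  Row 5: 187.09
  Row 6: 364.28
  Row 7: 268.75
Sum = 438.25 + 460.55 + 382.85 + 317.07 + 187.09 + 364.28 + 268.75 = 2418.84

ANSWER: 2418.84


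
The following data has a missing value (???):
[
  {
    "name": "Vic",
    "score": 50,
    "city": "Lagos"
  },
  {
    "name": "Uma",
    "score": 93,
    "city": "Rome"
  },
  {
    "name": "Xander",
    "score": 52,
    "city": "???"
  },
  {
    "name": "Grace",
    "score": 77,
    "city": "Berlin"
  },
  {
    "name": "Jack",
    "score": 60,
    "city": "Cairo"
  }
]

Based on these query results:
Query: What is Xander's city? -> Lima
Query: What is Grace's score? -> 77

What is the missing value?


The missing value is Xander's city
From query: Xander's city = Lima

ANSWER: Lima


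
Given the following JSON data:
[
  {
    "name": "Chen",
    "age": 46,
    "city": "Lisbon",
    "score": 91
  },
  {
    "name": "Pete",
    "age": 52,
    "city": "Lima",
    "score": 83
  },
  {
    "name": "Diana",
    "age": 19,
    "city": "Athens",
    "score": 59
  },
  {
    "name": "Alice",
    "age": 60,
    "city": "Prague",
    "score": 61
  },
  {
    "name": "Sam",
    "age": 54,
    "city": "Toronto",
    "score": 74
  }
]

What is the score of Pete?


Looking up record where name = Pete
Record index: 1
Field 'score' = 83

ANSWER: 83


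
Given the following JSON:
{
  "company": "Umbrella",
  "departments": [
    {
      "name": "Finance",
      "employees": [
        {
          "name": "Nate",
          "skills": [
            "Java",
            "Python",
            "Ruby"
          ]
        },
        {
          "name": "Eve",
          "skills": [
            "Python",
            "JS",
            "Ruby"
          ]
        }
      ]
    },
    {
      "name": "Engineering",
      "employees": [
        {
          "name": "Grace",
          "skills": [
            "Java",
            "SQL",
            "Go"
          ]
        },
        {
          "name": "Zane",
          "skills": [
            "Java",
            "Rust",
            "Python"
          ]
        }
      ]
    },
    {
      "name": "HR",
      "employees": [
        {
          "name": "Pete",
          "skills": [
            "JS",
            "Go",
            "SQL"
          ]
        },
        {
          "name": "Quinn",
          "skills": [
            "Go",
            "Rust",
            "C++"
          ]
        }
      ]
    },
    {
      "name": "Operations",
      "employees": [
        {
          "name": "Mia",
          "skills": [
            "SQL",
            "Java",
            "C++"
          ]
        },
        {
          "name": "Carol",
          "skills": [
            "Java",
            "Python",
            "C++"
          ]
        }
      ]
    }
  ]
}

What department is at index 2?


Path: departments[2].name
Value: HR

ANSWER: HR


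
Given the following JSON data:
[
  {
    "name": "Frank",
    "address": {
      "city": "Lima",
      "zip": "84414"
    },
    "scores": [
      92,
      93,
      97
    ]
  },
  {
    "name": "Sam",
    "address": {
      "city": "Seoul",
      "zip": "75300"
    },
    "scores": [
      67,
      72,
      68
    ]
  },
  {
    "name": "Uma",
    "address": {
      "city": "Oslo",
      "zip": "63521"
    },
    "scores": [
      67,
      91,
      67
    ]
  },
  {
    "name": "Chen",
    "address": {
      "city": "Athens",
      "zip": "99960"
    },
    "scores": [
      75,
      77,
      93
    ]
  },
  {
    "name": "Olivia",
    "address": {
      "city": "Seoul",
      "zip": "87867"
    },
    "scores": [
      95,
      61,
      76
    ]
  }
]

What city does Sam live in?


Path: records[1].address.city
Value: Seoul

ANSWER: Seoul


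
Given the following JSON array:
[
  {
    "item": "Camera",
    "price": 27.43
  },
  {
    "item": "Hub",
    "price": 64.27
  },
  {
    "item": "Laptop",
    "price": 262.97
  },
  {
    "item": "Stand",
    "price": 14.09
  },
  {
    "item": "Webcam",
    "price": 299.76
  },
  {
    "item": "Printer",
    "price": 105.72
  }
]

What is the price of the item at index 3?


Array index 3 -> Stand
price = 14.09

ANSWER: 14.09


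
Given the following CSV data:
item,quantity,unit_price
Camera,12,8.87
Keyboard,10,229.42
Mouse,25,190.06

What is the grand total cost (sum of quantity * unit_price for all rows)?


Computing row totals:
  Camera: 12 * 8.87 = 106.44
  Keyboard: 10 * 229.42 = 2294.2
  Mouse: 25 * 190.06 = 4751.5
Grand total = 106.44 + 2294.2 + 4751.5 = 7152.14

ANSWER: 7152.14


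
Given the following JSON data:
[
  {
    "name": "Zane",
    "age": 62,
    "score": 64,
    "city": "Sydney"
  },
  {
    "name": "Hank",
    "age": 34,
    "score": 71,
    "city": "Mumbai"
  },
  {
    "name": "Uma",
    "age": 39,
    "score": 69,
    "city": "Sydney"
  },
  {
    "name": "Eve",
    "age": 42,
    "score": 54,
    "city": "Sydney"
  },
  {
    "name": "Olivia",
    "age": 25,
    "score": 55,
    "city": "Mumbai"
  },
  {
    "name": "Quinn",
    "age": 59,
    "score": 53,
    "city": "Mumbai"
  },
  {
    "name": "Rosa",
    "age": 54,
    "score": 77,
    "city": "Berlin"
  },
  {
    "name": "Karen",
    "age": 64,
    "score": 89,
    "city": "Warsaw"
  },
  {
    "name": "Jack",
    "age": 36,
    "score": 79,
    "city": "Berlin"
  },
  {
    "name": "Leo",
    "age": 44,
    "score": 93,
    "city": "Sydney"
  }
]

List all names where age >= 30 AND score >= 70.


Checking both conditions:
  Zane (age=62, score=64) -> no
  Hank (age=34, score=71) -> YES
  Uma (age=39, score=69) -> no
  Eve (age=42, score=54) -> no
  Olivia (age=25, score=55) -> no
  Quinn (age=59, score=53) -> no
  Rosa (age=54, score=77) -> YES
  Karen (age=64, score=89) -> YES
  Jack (age=36, score=79) -> YES
  Leo (age=44, score=93) -> YES


ANSWER: Hank, Rosa, Karen, Jack, Leo


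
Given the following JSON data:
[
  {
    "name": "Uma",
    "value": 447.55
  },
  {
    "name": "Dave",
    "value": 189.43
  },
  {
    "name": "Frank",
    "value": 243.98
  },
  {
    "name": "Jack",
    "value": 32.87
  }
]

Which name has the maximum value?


Comparing values:
  Uma: 447.55
  Dave: 189.43
  Frank: 243.98
  Jack: 32.87
Maximum: Uma (447.55)

ANSWER: Uma


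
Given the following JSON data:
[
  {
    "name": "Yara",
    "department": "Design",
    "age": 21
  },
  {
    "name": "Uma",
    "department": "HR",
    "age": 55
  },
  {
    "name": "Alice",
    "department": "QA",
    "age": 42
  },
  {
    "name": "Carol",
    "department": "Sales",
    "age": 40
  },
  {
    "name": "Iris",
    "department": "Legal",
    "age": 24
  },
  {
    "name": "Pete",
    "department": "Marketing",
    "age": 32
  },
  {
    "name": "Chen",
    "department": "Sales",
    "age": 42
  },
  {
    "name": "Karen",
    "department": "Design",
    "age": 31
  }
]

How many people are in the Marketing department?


Scanning records for department = Marketing
  Record 5: Pete
Count: 1

ANSWER: 1


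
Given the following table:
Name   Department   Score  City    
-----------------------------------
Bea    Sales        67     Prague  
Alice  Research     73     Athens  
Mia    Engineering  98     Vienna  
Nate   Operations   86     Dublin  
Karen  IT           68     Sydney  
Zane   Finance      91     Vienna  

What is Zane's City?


Row 6: Zane
City = Vienna

ANSWER: Vienna


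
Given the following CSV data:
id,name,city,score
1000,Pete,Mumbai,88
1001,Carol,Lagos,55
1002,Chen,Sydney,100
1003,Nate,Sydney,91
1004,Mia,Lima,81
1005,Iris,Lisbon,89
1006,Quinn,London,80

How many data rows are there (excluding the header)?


Counting rows (excluding header):
Header: id,name,city,score
Data rows: 7

ANSWER: 7


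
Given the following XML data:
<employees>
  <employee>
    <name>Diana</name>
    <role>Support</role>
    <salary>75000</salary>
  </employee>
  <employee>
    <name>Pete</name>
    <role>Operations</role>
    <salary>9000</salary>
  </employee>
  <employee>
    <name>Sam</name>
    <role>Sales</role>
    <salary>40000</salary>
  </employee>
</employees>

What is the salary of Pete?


Searching for <employee> with <name>Pete</name>
Found at position 2
<salary>9000</salary>

ANSWER: 9000


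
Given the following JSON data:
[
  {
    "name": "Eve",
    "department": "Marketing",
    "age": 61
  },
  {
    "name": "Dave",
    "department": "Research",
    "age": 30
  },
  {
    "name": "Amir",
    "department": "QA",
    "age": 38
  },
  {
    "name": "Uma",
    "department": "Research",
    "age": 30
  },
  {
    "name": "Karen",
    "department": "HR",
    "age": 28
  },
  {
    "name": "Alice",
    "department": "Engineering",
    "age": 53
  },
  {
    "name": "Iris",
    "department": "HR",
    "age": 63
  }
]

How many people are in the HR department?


Scanning records for department = HR
  Record 4: Karen
  Record 6: Iris
Count: 2

ANSWER: 2


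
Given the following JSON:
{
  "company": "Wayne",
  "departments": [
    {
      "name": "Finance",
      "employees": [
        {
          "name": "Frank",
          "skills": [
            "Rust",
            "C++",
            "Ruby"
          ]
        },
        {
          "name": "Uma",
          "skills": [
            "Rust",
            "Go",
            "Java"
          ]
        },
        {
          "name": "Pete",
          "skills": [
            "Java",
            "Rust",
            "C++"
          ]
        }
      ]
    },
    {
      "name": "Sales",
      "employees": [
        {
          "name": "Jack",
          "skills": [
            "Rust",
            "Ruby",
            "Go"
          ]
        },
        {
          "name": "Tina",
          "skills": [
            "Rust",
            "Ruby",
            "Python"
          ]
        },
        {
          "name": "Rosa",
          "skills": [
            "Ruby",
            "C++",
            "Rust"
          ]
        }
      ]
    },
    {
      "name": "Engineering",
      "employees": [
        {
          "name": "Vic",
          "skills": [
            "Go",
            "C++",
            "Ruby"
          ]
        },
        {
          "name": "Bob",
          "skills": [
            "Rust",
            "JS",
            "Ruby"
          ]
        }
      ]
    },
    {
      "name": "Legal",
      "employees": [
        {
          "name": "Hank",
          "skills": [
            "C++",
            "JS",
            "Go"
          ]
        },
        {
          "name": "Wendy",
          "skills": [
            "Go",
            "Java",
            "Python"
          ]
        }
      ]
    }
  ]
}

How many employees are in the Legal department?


Path: departments[3].employees
Count: 2

ANSWER: 2


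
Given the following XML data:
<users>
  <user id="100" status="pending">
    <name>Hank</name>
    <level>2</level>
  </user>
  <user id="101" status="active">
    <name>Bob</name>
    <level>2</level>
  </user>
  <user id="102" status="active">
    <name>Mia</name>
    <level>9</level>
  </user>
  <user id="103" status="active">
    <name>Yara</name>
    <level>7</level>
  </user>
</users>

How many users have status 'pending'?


Counting users with status='pending':
  Hank (id=100) -> MATCH
Count: 1

ANSWER: 1


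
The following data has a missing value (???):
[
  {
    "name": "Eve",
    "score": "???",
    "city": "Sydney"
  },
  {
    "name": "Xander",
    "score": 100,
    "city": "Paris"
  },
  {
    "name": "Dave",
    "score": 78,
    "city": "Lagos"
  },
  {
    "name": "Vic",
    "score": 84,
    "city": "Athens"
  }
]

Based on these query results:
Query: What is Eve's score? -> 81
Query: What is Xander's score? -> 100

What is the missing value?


The missing value is Eve's score
From query: Eve's score = 81

ANSWER: 81


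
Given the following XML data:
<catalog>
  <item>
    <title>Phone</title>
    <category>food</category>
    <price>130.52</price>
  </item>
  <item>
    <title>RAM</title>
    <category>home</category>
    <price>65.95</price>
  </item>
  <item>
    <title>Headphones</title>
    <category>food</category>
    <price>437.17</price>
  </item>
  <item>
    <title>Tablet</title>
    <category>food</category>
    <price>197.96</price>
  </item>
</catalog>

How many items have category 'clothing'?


Scanning <item> elements for <category>clothing</category>:
Count: 0

ANSWER: 0


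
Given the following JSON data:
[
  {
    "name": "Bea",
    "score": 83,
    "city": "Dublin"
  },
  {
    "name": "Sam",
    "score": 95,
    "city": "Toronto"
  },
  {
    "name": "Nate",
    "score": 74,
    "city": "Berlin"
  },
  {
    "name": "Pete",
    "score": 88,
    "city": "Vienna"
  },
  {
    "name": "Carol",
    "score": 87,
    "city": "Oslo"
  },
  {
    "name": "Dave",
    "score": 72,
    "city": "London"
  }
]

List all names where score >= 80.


Filtering records where score >= 80:
  Bea (score=83) -> YES
  Sam (score=95) -> YES
  Nate (score=74) -> no
  Pete (score=88) -> YES
  Carol (score=87) -> YES
  Dave (score=72) -> no


ANSWER: Bea, Sam, Pete, Carol


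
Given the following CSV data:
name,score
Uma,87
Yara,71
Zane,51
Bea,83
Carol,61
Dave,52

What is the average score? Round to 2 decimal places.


Scores: 87, 71, 51, 83, 61, 52
Sum = 405
Count = 6
Average = 405 / 6 = 67.50

ANSWER: 67.50


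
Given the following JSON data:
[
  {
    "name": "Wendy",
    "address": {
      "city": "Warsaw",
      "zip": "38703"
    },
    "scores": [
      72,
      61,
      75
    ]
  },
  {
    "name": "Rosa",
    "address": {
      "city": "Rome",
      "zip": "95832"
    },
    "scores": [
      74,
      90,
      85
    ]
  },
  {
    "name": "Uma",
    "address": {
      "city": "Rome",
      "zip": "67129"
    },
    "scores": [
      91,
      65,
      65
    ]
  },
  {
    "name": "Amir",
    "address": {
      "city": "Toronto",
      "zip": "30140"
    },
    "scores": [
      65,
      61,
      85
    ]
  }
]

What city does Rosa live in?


Path: records[1].address.city
Value: Rome

ANSWER: Rome


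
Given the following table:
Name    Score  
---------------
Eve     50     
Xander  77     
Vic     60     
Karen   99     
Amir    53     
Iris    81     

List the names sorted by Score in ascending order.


Sorting by Score (ascending):
  Eve: 50
  Amir: 53
  Vic: 60
  Xander: 77
  Iris: 81
  Karen: 99


ANSWER: Eve, Amir, Vic, Xander, Iris, Karen


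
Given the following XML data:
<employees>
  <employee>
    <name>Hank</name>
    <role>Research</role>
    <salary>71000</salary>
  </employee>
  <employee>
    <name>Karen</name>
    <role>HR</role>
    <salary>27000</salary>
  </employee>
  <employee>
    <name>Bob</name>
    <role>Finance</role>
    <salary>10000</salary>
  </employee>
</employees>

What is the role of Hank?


Searching for <employee> with <name>Hank</name>
Found at position 1
<role>Research</role>

ANSWER: Research


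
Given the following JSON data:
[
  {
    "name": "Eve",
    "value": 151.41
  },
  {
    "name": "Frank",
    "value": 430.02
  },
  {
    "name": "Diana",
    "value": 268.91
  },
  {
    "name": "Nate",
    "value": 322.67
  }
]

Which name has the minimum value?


Comparing values:
  Eve: 151.41
  Frank: 430.02
  Diana: 268.91
  Nate: 322.67
Minimum: Eve (151.41)

ANSWER: Eve


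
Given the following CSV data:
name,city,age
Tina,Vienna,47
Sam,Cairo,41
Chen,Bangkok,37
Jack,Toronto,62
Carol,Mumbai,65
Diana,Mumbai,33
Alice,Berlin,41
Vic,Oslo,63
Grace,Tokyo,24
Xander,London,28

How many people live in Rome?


Scanning city column for 'Rome':
Total matches: 0

ANSWER: 0


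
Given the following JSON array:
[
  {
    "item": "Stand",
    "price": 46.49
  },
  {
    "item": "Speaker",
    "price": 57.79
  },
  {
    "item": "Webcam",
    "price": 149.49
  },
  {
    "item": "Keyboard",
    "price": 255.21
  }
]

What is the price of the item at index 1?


Array index 1 -> Speaker
price = 57.79

ANSWER: 57.79


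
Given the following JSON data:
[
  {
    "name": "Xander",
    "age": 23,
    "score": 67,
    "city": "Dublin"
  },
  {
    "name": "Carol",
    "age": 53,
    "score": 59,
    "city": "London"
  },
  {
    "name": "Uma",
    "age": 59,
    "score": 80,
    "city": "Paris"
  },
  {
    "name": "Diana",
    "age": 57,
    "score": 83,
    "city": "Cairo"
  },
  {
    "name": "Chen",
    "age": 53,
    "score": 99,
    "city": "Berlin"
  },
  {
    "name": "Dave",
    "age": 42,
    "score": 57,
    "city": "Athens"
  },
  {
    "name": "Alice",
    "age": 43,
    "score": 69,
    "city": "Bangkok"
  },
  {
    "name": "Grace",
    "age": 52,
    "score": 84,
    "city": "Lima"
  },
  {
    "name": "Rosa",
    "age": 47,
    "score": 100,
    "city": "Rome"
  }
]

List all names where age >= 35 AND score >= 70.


Checking both conditions:
  Xander (age=23, score=67) -> no
  Carol (age=53, score=59) -> no
  Uma (age=59, score=80) -> YES
  Diana (age=57, score=83) -> YES
  Chen (age=53, score=99) -> YES
  Dave (age=42, score=57) -> no
  Alice (age=43, score=69) -> no
  Grace (age=52, score=84) -> YES
  Rosa (age=47, score=100) -> YES


ANSWER: Uma, Diana, Chen, Grace, Rosa


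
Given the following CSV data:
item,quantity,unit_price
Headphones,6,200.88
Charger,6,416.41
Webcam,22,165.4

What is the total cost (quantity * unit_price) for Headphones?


Row: Headphones
quantity = 6
unit_price = 200.88
total = 6 * 200.88 = 1205.28

ANSWER: 1205.28


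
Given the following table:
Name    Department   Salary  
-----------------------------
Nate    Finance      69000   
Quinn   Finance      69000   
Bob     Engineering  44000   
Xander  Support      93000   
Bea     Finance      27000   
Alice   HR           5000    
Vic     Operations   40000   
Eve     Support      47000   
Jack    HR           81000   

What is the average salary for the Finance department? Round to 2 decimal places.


Finance department members:
  Nate: 69000
  Quinn: 69000
  Bea: 27000
Sum = 165000
Count = 3
Average = 165000 / 3 = 55000.00

ANSWER: 55000.00


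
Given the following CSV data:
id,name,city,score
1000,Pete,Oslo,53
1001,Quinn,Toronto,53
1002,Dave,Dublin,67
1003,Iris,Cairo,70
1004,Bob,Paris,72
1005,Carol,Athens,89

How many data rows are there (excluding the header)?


Counting rows (excluding header):
Header: id,name,city,score
Data rows: 6

ANSWER: 6


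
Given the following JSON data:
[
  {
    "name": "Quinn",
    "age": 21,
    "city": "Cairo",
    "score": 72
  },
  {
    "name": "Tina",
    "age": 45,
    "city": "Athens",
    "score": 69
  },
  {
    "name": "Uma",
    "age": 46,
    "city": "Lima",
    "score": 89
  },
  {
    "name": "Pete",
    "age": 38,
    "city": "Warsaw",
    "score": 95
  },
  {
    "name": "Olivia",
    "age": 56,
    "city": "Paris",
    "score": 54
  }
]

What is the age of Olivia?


Looking up record where name = Olivia
Record index: 4
Field 'age' = 56

ANSWER: 56


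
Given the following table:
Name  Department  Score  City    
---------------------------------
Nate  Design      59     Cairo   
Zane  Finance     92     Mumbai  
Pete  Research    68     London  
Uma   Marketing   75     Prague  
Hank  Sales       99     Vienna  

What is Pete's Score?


Row 3: Pete
Score = 68

ANSWER: 68


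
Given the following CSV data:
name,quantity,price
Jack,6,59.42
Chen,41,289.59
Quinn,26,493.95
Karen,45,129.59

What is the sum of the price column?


Values in 'price' column:
  Row 1: 59.42
  Row 2: 289.59
  Row 3: 493.95
  Row 4: 129.59
Sum = 59.42 + 289.59 + 493.95 + 129.59 = 972.55

ANSWER: 972.55


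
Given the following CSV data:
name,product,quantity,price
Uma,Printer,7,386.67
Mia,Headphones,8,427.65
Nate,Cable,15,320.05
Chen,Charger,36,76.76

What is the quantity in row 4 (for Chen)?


Row 4: Chen
Column 'quantity' = 36

ANSWER: 36


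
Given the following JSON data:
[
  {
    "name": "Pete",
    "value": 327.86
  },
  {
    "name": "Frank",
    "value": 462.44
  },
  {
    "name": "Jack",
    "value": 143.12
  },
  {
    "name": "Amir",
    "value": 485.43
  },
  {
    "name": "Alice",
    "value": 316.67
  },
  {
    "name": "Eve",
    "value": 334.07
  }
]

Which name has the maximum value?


Comparing values:
  Pete: 327.86
  Frank: 462.44
  Jack: 143.12
  Amir: 485.43
  Alice: 316.67
  Eve: 334.07
Maximum: Amir (485.43)

ANSWER: Amir


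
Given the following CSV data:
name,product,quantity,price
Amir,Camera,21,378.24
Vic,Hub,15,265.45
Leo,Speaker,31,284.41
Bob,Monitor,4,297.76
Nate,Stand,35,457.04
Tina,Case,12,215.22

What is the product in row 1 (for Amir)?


Row 1: Amir
Column 'product' = Camera

ANSWER: Camera


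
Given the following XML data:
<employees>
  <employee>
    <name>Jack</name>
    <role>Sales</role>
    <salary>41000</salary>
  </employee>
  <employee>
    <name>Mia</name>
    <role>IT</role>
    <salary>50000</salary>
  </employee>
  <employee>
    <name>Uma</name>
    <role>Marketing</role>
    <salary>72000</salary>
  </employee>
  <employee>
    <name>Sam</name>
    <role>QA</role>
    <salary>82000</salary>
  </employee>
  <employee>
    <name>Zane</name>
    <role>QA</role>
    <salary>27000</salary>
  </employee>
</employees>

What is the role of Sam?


Searching for <employee> with <name>Sam</name>
Found at position 4
<role>QA</role>

ANSWER: QA


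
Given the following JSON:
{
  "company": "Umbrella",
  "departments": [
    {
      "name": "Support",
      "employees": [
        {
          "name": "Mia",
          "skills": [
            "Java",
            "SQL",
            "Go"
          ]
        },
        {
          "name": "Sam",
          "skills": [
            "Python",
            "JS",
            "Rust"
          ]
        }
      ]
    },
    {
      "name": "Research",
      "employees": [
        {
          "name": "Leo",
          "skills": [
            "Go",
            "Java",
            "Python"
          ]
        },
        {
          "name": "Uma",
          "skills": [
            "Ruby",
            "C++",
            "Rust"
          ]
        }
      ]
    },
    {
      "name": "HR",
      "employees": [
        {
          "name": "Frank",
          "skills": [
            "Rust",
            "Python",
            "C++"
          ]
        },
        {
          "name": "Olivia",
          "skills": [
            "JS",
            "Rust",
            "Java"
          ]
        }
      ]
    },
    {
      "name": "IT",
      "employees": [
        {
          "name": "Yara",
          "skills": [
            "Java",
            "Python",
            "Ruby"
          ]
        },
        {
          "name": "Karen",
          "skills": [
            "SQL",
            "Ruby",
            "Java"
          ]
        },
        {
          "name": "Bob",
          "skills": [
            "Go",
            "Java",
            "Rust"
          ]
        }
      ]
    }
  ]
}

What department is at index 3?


Path: departments[3].name
Value: IT

ANSWER: IT


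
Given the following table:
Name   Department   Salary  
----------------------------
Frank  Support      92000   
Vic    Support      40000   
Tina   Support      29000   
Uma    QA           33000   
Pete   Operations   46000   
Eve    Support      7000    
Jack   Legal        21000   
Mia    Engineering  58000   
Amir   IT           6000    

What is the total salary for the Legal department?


Legal department members:
  Jack: 21000
Total = 21000 = 21000

ANSWER: 21000


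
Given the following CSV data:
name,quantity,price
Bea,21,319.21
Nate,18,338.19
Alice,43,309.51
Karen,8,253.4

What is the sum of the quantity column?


Values in 'quantity' column:
  Row 1: 21
  Row 2: 18
  Row 3: 43
  Row 4: 8
Sum = 21 + 18 + 43 + 8 = 90

ANSWER: 90


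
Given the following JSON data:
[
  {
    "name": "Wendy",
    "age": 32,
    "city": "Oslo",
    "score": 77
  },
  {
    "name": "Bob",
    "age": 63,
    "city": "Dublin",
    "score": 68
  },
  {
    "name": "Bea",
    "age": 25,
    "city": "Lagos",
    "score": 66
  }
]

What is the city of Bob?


Looking up record where name = Bob
Record index: 1
Field 'city' = Dublin

ANSWER: Dublin


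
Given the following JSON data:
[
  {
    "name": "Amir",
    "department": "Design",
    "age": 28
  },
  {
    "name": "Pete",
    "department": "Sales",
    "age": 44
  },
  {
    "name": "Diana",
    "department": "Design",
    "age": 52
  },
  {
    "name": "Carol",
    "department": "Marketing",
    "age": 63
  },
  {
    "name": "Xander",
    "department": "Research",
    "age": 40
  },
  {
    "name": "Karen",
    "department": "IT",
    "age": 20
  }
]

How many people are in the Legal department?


Scanning records for department = Legal
  No matches found
Count: 0

ANSWER: 0


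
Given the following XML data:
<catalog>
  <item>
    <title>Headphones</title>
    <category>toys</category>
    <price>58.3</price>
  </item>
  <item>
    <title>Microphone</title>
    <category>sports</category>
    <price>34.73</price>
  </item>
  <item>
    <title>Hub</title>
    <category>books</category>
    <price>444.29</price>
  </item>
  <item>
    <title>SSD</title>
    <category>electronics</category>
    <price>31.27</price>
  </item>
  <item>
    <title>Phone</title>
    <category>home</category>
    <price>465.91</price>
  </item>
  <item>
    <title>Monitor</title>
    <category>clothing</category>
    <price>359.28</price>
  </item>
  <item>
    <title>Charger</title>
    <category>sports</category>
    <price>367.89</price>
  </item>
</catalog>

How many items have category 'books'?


Scanning <item> elements for <category>books</category>:
  Item 3: Hub -> MATCH
Count: 1

ANSWER: 1


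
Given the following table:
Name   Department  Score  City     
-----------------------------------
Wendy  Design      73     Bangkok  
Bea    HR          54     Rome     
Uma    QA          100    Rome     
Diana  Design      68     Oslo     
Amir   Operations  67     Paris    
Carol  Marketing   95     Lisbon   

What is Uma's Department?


Row 3: Uma
Department = QA

ANSWER: QA


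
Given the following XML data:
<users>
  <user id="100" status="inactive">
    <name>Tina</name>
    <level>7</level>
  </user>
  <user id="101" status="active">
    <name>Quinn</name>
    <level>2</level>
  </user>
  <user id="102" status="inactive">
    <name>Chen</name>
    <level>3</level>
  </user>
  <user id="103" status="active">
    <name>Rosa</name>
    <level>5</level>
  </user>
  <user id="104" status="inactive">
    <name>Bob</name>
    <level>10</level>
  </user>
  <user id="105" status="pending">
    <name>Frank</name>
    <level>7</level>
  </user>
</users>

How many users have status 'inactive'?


Counting users with status='inactive':
  Tina (id=100) -> MATCH
  Chen (id=102) -> MATCH
  Bob (id=104) -> MATCH
Count: 3

ANSWER: 3


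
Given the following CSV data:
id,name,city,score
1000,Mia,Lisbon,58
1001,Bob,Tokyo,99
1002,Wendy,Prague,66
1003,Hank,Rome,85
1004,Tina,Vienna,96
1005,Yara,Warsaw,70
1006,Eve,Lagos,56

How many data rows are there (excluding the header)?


Counting rows (excluding header):
Header: id,name,city,score
Data rows: 7

ANSWER: 7


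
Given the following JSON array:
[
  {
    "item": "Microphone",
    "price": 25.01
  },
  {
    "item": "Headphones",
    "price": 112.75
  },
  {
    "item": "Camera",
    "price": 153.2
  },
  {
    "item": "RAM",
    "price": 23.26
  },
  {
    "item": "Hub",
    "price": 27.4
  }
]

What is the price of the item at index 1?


Array index 1 -> Headphones
price = 112.75

ANSWER: 112.75


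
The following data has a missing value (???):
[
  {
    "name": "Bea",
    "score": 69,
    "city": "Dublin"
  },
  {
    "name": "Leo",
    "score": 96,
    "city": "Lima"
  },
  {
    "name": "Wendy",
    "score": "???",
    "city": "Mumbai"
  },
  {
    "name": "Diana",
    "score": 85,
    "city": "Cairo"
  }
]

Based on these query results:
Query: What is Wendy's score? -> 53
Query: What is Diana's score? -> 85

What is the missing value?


The missing value is Wendy's score
From query: Wendy's score = 53

ANSWER: 53


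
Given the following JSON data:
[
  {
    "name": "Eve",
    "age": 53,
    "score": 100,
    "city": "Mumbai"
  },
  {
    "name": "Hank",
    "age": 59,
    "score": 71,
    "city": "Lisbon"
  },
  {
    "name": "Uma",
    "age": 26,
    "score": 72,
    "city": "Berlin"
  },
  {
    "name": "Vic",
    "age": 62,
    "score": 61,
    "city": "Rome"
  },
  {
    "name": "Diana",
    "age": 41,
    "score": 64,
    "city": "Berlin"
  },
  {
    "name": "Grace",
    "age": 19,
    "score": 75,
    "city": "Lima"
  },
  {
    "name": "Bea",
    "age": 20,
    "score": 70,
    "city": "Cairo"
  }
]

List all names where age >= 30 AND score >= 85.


Checking both conditions:
  Eve (age=53, score=100) -> YES
  Hank (age=59, score=71) -> no
  Uma (age=26, score=72) -> no
  Vic (age=62, score=61) -> no
  Diana (age=41, score=64) -> no
  Grace (age=19, score=75) -> no
  Bea (age=20, score=70) -> no


ANSWER: Eve


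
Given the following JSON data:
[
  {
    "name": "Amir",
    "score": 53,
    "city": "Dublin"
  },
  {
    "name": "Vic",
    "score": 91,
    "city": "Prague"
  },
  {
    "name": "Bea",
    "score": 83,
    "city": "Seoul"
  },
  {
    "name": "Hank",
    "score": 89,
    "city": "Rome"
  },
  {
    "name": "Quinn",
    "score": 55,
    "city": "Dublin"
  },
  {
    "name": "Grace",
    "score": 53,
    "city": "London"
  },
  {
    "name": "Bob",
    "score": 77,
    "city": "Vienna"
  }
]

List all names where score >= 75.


Filtering records where score >= 75:
  Amir (score=53) -> no
  Vic (score=91) -> YES
  Bea (score=83) -> YES
  Hank (score=89) -> YES
  Quinn (score=55) -> no
  Grace (score=53) -> no
  Bob (score=77) -> YES


ANSWER: Vic, Bea, Hank, Bob


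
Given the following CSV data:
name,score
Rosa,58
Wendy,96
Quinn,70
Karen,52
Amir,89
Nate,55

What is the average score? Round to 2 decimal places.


Scores: 58, 96, 70, 52, 89, 55
Sum = 420
Count = 6
Average = 420 / 6 = 70.00

ANSWER: 70.00


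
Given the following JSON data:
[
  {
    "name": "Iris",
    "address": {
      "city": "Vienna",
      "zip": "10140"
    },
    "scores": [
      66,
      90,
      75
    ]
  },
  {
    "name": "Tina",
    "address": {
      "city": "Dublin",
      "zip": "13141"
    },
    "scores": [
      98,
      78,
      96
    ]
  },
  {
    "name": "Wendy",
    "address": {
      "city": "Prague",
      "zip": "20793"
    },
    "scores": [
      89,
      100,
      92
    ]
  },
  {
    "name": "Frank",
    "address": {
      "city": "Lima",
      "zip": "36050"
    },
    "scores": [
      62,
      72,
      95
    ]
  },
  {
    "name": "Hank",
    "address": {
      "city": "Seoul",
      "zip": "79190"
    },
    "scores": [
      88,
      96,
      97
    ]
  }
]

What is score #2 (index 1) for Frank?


Path: records[3].scores[1]
Value: 72

ANSWER: 72


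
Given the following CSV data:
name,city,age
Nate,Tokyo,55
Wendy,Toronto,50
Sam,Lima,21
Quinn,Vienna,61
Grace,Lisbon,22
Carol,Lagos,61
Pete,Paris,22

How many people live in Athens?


Scanning city column for 'Athens':
Total matches: 0

ANSWER: 0


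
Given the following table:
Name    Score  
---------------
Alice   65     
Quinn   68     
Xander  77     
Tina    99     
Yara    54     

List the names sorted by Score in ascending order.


Sorting by Score (ascending):
  Yara: 54
  Alice: 65
  Quinn: 68
  Xander: 77
  Tina: 99


ANSWER: Yara, Alice, Quinn, Xander, Tina


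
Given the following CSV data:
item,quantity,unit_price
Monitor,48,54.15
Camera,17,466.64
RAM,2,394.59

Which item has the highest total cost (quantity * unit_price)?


Computing row totals:
  Monitor: 2599.2
  Camera: 7932.88
  RAM: 789.18
Maximum: Camera (7932.88)

ANSWER: Camera


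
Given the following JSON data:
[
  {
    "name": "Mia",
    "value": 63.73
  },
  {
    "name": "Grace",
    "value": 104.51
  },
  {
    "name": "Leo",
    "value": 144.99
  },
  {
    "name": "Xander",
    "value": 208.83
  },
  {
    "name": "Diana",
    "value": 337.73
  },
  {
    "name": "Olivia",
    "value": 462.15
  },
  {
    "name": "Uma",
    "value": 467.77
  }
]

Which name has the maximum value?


Comparing values:
  Mia: 63.73
  Grace: 104.51
  Leo: 144.99
  Xander: 208.83
  Diana: 337.73
  Olivia: 462.15
  Uma: 467.77
Maximum: Uma (467.77)

ANSWER: Uma


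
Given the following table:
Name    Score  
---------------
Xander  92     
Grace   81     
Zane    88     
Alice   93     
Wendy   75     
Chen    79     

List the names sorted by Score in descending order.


Sorting by Score (descending):
  Alice: 93
  Xander: 92
  Zane: 88
  Grace: 81
  Chen: 79
  Wendy: 75


ANSWER: Alice, Xander, Zane, Grace, Chen, Wendy


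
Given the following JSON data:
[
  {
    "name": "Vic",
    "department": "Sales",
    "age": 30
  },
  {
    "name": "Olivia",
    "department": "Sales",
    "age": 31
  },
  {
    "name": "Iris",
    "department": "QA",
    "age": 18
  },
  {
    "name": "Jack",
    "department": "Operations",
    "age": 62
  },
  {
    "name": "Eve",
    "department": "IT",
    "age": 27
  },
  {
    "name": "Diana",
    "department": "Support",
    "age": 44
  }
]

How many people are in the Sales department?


Scanning records for department = Sales
  Record 0: Vic
  Record 1: Olivia
Count: 2

ANSWER: 2


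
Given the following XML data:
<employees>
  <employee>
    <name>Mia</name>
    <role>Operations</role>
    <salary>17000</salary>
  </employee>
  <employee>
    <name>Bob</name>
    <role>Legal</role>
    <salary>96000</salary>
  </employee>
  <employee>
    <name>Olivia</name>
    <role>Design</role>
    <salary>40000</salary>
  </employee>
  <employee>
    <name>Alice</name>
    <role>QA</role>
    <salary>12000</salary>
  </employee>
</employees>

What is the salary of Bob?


Searching for <employee> with <name>Bob</name>
Found at position 2
<salary>96000</salary>

ANSWER: 96000


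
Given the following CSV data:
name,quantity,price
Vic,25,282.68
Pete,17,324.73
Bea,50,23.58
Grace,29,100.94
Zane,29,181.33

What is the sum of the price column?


Values in 'price' column:
  Row 1: 282.68
  Row 2: 324.73
  Row 3: 23.58
  Row 4: 100.94
  Row 5: 181.33
Sum = 282.68 + 324.73 + 23.58 + 100.94 + 181.33 = 913.26

ANSWER: 913.26


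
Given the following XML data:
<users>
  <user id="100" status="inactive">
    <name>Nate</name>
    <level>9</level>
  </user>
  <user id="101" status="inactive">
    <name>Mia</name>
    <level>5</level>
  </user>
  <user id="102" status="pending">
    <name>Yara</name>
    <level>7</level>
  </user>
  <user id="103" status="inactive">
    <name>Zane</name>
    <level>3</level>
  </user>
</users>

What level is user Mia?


Finding user: Mia
<level>5</level>

ANSWER: 5


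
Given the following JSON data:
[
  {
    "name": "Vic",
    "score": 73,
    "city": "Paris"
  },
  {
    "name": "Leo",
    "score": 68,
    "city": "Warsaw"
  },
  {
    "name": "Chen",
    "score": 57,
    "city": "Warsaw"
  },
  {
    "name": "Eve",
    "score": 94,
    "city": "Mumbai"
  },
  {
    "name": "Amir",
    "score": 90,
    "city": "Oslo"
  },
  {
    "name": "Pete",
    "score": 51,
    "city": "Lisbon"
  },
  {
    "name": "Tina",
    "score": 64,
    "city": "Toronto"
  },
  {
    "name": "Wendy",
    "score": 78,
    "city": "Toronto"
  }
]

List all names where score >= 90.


Filtering records where score >= 90:
  Vic (score=73) -> no
  Leo (score=68) -> no
  Chen (score=57) -> no
  Eve (score=94) -> YES
  Amir (score=90) -> YES
  Pete (score=51) -> no
  Tina (score=64) -> no
  Wendy (score=78) -> no


ANSWER: Eve, Amir


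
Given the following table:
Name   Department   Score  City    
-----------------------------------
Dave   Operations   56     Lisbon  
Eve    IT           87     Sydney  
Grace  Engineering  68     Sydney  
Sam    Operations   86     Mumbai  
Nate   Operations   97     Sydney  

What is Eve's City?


Row 2: Eve
City = Sydney

ANSWER: Sydney


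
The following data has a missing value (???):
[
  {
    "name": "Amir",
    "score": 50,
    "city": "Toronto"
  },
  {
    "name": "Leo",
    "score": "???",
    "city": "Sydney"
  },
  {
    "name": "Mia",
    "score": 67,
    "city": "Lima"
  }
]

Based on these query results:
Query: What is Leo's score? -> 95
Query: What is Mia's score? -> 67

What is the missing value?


The missing value is Leo's score
From query: Leo's score = 95

ANSWER: 95


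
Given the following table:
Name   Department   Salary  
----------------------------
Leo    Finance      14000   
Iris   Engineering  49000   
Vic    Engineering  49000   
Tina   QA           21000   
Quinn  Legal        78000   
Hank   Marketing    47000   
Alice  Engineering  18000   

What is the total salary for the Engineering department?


Engineering department members:
  Iris: 49000
  Vic: 49000
  Alice: 18000
Total = 49000 + 49000 + 18000 = 116000

ANSWER: 116000


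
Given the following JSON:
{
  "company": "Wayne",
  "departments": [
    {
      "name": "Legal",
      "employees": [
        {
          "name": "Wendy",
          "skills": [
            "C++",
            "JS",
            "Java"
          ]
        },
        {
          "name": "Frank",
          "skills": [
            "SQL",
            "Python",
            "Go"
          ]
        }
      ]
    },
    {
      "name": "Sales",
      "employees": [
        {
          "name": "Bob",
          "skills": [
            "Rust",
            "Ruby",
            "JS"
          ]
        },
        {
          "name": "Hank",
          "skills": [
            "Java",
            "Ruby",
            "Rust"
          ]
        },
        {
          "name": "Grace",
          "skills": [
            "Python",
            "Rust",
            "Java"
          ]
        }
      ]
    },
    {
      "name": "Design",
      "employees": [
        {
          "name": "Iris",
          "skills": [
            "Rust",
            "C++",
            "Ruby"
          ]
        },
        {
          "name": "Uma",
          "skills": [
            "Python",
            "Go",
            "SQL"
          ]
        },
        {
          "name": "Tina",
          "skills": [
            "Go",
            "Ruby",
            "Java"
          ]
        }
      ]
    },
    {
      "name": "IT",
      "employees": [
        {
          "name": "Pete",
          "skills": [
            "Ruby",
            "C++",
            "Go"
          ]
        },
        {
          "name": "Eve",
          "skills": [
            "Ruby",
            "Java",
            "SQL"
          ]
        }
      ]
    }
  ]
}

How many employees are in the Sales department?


Path: departments[1].employees
Count: 3

ANSWER: 3
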